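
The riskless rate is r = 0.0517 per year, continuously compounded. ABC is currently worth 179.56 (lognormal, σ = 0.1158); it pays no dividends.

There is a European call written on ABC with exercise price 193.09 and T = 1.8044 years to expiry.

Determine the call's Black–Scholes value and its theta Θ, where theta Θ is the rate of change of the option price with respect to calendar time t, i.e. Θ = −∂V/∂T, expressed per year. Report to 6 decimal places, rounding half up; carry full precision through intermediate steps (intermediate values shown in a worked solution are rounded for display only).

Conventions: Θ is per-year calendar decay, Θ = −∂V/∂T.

price = 12.948646
Θ = -7.765970

σ√T = 0.1158·√1.8044 = 0.155552
d₁ = (ln(S/K) + (r+σ²/2)T) / (σ√T) = (ln(179.56/193.09) + (0.0517+0.1158²/2)·1.8044) / 0.155552 = (-0.072647 + 0.105386) / 0.155552 = 0.210468
d₂ = d₁ − σ√T = 0.210468 − 0.155552 = 0.054916
e^{−rT} = 0.910932
N(d₁) = 0.583349,  N(d₂) = 0.521897
Call price V = S·N(d₁) − K·e^{−rT}·N(d₂) = 104.746108 − 91.797462 = 12.948646
φ(d₁) = (1/√(2π))·e^{−d₁²/2} = 0.390203
Θ = −S·φ(d₁)·σ/(2√T) − r·K·e^{−rT}·N(d₂) = −3.020041 − 4.745929 = -7.765970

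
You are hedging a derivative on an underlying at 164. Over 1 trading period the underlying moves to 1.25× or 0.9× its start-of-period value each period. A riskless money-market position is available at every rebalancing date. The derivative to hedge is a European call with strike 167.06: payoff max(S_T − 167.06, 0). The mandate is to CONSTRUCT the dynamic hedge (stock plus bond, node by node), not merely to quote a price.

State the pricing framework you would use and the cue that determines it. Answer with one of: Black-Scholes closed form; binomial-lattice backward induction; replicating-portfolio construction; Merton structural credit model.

framework: replicating-portfolio construction

Key observation: the mandate to exhibit the hedge at every date and state singles out the replicating-portfolio construction on the 1-period tree with factors 1.25 and 0.9 from 164.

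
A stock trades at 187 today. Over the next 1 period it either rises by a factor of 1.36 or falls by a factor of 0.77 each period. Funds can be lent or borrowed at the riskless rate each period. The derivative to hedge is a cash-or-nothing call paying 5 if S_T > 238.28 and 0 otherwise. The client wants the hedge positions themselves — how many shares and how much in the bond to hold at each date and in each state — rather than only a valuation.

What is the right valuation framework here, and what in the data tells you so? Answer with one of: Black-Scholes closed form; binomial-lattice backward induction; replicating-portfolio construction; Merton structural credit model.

framework: replicating-portfolio construction

Key observation: since the answer must list Δ and B at each node of the 1.36/0.77 lattice on 187, the replicating-portfolio method — solving the two-state system at every node — is the one that applies.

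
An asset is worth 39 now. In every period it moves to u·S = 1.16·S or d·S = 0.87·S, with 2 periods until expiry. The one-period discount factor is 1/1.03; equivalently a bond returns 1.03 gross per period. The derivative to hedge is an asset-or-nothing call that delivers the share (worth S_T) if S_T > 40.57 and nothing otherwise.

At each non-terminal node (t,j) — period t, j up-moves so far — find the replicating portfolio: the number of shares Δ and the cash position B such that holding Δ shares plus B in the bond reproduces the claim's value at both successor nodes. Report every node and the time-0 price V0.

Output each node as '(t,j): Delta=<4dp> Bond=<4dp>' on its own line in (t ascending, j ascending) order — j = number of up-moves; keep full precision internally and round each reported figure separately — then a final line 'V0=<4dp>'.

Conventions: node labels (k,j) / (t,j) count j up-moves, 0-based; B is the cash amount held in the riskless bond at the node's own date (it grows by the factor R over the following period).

Risk-neutral probability p* = (R−d)/(u−d) = (1.03−0.87)/(1.16−0.87) = 0.5517.
At maturity the claim pays: V(2,0)=0.0000, V(2,1)=0.0000, V(2,2)=52.4784
Node (1,0) S=33.9300: V=(p*·0.0000+(1−p*)·0.0000)/1.03=0.0000; Δ=(0.0000−0.0000)/(39.3588−29.5191)=0.0000; B=V−Δ·S=0.0000
Node (1,1) S=45.2400: V=(p*·52.4784+(1−p*)·0.0000)/1.03=28.1103; Δ=(52.4784−0.0000)/(52.4784−39.3588)=4.0000; B=V−Δ·S=-152.8497
Node (0,0) S=39.0000: V=(p*·28.1103+(1−p*)·0.0000)/1.03=15.0574; Δ=(28.1103−0.0000)/(45.2400−33.9300)=2.4854; B=V−Δ·S=-81.8746
Check: Δ(0,0)·S0 + B(0,0) = 15.0574 = V0.

(0,0): Delta=2.4854 Bond=-81.8746
(1,0): Delta=0.0000 Bond=0.0000
(1,1): Delta=4.0000 Bond=-152.8497
V0=15.0574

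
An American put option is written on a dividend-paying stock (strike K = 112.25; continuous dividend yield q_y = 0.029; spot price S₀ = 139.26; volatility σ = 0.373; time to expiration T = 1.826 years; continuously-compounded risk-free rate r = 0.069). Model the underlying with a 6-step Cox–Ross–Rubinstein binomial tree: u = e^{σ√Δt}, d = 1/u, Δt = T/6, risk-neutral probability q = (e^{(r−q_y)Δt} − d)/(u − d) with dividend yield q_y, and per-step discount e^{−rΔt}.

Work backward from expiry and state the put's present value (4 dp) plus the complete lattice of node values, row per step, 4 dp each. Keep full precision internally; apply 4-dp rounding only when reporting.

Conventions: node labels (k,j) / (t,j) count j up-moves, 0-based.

Δt=0.30433, u=1.22847, d=0.81402, q=0.47829, disc=e^(-rΔt)=0.97922
k=6 terminal: V=max(K-S,0) → 71.7331 51.1043 19.9724 0.0000 0.0000 0.0000 0.0000
k=5: j=0 S=49.7738 intr=62.4762 cont=60.5810 V=62.4762[EX]; j=1 S=75.1158 intr=37.1342 cont=35.4617 V=37.1342[EX]; j=2 S=113.3604 intr=0.0000 cont=10.2033 V=10.2033[hold]; j=3 S=171.0769 intr=0.0000 cont=0.0000 V=0.0000[hold]; j=4 S=258.1794 intr=0.0000 cont=0.0000 V=0.0000[hold]; j=5 S=389.6295 intr=0.0000 cont=0.0000 V=0.0000[hold]
k=4: j=0 S=61.1457 intr=51.1043 cont=49.3090 V=51.1043[EX]; j=1 S=92.2776 intr=19.9724 cont=23.7495 V=23.7495[hold]; j=2 S=139.2600 intr=0.0000 cont=5.2125 V=5.2125[hold]; j=3 S=210.1632 intr=0.0000 cont=0.0000 V=0.0000[hold]; j=4 S=317.1661 intr=0.0000 cont=0.0000 V=0.0000[hold]
k=3: j=0 S=75.1158 intr=37.1342 cont=37.2307 V=37.2307[hold]; j=1 S=113.3604 intr=0.0000 cont=14.5742 V=14.5742[hold]; j=2 S=171.0769 intr=0.0000 cont=2.6629 V=2.6629[hold]; j=3 S=258.1794 intr=0.0000 cont=0.0000 V=0.0000[hold]
k=2: j=0 S=92.2776 intr=19.9724 cont=25.8458 V=25.8458[hold]; j=1 S=139.2600 intr=0.0000 cont=8.6927 V=8.6927[hold]; j=2 S=210.1632 intr=0.0000 cont=1.3604 V=1.3604[hold]
k=1: j=0 S=113.3604 intr=0.0000 cont=17.2751 V=17.2751[hold]; j=1 S=171.0769 intr=0.0000 cont=5.0780 V=5.0780[hold]
k=0: j=0 S=139.2600 intr=0.0000 cont=11.2036 V=11.2036[hold]

price = 11.2036
tree:
11.2036
17.2751 5.0780
25.8458 8.6927 1.3604
37.2307 14.5742 2.6629 0.0000
51.1043 23.7495 5.2125 0.0000 0.0000
62.4762 37.1342 10.2033 0.0000 0.0000 0.0000
71.7331 51.1043 19.9724 0.0000 0.0000 0.0000 0.0000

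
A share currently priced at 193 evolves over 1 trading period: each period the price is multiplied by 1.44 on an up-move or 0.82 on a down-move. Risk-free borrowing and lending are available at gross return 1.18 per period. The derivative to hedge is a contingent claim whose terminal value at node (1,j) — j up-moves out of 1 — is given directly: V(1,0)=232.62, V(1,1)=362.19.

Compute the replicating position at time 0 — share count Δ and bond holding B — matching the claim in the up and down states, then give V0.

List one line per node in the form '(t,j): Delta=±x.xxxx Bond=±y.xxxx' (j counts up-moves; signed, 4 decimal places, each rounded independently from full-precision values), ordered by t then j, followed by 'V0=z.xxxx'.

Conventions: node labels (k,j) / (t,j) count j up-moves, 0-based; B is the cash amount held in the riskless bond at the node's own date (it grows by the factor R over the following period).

(0,0): Delta=1.0828 Bond=51.9095
V0=260.8934

Arbitrage-free pricing uses the up-move probability p* = (R−d)/(u−d) = 0.5806, discounting each step at R = 1.18.
Expiry values: V(1,0)=232.6200, V(1,1)=362.1900
Node (0,0) S=193.0000: V=(p*·362.1900+(1−p*)·232.6200)/1.18=260.8934; Δ=(362.1900−232.6200)/(277.9200−158.2600)=1.0828; B=V−Δ·S=51.9095
Sanity check at the root: Δ(0,0)·S0 + B(0,0) reproduces V0 = 260.8934.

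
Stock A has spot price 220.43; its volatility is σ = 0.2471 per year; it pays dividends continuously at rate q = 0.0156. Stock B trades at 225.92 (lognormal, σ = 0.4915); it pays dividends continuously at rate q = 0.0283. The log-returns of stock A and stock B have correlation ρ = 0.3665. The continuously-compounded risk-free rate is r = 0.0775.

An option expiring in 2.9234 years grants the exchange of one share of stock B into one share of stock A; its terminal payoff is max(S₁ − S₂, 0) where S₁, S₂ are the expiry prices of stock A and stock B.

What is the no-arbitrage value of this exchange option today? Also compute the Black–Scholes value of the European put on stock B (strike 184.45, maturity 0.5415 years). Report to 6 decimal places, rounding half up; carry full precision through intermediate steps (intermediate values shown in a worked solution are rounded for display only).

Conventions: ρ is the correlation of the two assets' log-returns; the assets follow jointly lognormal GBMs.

exchange price = 65.621773
price(stock B put K=184.45) = 11.337113

σ_eff = √(σ₁² + σ₂² − 2ρσ₁σ₂) = √(0.2471² + 0.4915² − 2·0.3665·0.2471·0.4915) = 0.462178
d₁ = (ln(S₁/S₂) + (q₂ − q₁ + σ_eff²/2)T) / (σ_eff√T) = (ln(220.43/225.92) + (0.0283 − 0.0156 + 0.106804)·2.9234) / 0.790229 = 0.410966
d₂ = d₁ − σ_eff√T = 0.410966 − 0.790229 = -0.379263
N(d₁) = 0.659451,  N(d₂) = 0.352246
V = S₁·e^{−q₁T}·N(d₁) − S₂·e^{−q₂T}·N(d₂) = 138.882465 − 73.260692 = 65.621773
[vanilla: stock B put K=184.45]
σ√T = 0.4915·√0.5415 = 0.361679
d₁ = (ln(S/K) + (r−q+σ²/2)T) / (σ√T) = (ln(225.92/184.45) + (0.0775−0.0283+0.4915²/2)·0.5415) / 0.361679 = (0.202803 + 0.092047) / 0.361679 = 0.815227
d₂ = d₁ − σ√T = 0.815227 − 0.361679 = 0.453548
e^{−rT} = 0.958902
e^{−qT} = 0.984792
N(−d₁) = 0.207471,  N(−d₂) = 0.325077
price = K·e^{−rT}·N(−d₂) − S·e^{−qT}·N(−d₁) = 57.496212 − 46.159100 = 11.337113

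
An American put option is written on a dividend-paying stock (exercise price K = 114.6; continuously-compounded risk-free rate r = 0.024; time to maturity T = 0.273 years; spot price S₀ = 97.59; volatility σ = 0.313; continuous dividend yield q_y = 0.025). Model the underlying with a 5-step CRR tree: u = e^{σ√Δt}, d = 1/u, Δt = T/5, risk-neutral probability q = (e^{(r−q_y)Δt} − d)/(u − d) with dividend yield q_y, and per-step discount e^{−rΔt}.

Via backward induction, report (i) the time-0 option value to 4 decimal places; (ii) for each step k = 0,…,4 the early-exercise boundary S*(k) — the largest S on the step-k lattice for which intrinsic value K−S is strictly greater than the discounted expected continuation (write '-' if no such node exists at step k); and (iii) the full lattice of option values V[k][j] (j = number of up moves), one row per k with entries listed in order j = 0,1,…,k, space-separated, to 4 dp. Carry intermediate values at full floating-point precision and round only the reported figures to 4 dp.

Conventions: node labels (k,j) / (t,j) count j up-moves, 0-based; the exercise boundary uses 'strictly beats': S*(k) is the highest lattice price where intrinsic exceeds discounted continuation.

Δt=0.05460  u=1.07588  d=0.92947  q=0.48135  discount=0.99869
step 5 (expiry): payoffs max(K−S,0) = 46.8999 36.2362 23.8927 9.6050 0.0000 0.0000
step 4: (k=4,j=0): S=72.8370, K−S=41.7630, hold=41.7122 ⇒ V=41.7630 exercise | (k=4,j=1): S=84.3099, K−S=30.2901, hold=30.2550 ⇒ V=30.2901 exercise | (k=4,j=2): S=97.5900, K−S=17.0100, hold=16.9930 ⇒ V=17.0100 exercise | (k=4,j=3): S=112.9619, K−S=1.6381, hold=4.9751 ⇒ V=4.9751 continue | (k=4,j=4): S=130.7550, K−S=0.0000, hold=0.0000 ⇒ V=0.0000 continue  boundary S*=97.5900
step 3: (k=3,j=0): S=78.3638, K−S=36.2362, hold=36.1930 ⇒ V=36.2362 exercise | (k=3,j=1): S=90.7073, K−S=23.8927, hold=23.8664 ⇒ V=23.8927 exercise | (k=3,j=2): S=104.9950, K−S=9.6050, hold=11.2023 ⇒ V=11.2023 continue | (k=3,j=3): S=121.5332, K−S=0.0000, hold=2.5770 ⇒ V=2.5770 continue  boundary S*=90.7073
step 2: (k=2,j=0): S=84.3099, K−S=30.2901, hold=30.2550 ⇒ V=30.2901 exercise | (k=2,j=1): S=97.5900, K−S=17.0100, hold=17.7609 ⇒ V=17.7609 continue | (k=2,j=2): S=112.9619, K−S=1.6381, hold=7.0413 ⇒ V=7.0413 continue  boundary S*=84.3099
step 1: (k=1,j=0): S=90.7073, K−S=23.8927, hold=24.2274 ⇒ V=24.2274 continue | (k=1,j=1): S=104.9950, K−S=9.6050, hold=12.5845 ⇒ V=12.5845 continue  boundary S*=-
step 0: (k=0,j=0): S=97.5900, K−S=17.0100, hold=18.5987 ⇒ V=18.5987 continue  boundary S*=-

price = 18.5987
boundary = - - 84.3099 90.7073 97.5900
tree:
18.5987
24.2274 12.5845
30.2901 17.7609 7.0413
36.2362 23.8927 11.2023 2.5770
41.7630 30.2901 17.0100 4.9751 0.0000
46.8999 36.2362 23.8927 9.6050 0.0000 0.0000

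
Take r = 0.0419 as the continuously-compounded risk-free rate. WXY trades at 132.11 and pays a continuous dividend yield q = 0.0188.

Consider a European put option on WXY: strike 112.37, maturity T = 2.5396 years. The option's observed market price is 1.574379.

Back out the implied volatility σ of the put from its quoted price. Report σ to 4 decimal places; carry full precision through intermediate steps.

sigma = 0.1265

At σ = 0.1265 the Black–Scholes value reproduces the quote:
σ√T = 0.1265·√2.5396 = 0.201592
d₁ = (ln(S/K) + (r−q+σ²/2)T) / (σ√T) = (ln(132.11/112.37) + (0.0419−0.0188+0.1265²/2)·2.5396) / 0.201592 = (0.161838 + 0.078984) / 0.201592 = 1.194603
d₂ = d₁ − σ√T = 1.194603 − 0.201592 = 0.993011
e^{−rT} = 0.899057
e^{−qT} = 0.953377
N(−d₁) = 0.116121,  N(−d₂) = 0.160352
V = K·e^{−rT}·N(−d₂) − S·e^{−qT}·N(−d₁) = 16.199912 − 14.625533 = 1.574379 (equal to the quote); since ∂V/∂σ > 0 for all σ, the implied volatility is unique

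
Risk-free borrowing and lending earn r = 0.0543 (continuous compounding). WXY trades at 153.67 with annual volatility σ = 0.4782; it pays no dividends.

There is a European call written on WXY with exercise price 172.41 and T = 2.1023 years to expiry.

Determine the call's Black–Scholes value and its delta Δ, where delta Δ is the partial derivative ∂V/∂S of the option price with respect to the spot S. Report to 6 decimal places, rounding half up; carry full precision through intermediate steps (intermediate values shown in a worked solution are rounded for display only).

σ√T = 0.4782·√2.1023 = 0.693357
d₁ = (ln(S/K) + (r+σ²/2)T) / (σ√T) = (ln(153.67/172.41) + (0.0543+0.4782²/2)·2.1023) / 0.693357 = (-0.115068 + 0.354527) / 0.693357 = 0.345362
d₂ = d₁ − σ√T = 0.345362 − 0.693357 = -0.347995
e^{−rT} = 0.892120
N(d₁) = 0.635089,  N(d₂) = 0.363922
Call price V = S·N(d₁) − K·e^{−rT}·N(d₂) = 97.594090 − 55.974953 = 41.619137
Δ = N(d₁) = 0.635089

price = 41.619137
Δ = 0.635089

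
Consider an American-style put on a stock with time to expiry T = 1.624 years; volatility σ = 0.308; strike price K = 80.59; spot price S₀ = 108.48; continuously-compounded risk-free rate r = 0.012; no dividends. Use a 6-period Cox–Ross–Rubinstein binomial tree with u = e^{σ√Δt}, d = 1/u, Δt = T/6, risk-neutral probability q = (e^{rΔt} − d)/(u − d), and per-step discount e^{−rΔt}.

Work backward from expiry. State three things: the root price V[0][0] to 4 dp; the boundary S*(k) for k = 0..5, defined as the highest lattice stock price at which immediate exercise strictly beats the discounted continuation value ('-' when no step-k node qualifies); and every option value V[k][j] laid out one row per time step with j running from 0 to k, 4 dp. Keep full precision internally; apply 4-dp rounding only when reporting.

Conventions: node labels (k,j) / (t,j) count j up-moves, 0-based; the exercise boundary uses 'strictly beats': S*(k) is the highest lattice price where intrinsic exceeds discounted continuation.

params: Δt=0.27067 u=1.17379 d=0.85194 q=0.47013 e^(-rΔt)=0.99676
t_6 payoffs: 39.1133 23.4440 1.8550 0.0000 0.0000 0.0000 0.0000
t_5: node(5,0) S=48.6850 payoff=31.9050 vs cont=31.6437 → 31.9050 [stop]  node(5,1) S=67.0775 payoff=13.5125 vs cont=13.2511 → 13.5125 [stop]  node(5,2) S=92.4185 payoff=0.0000 vs cont=0.9797 → 0.9797 [wait]  node(5,3) S=127.3329 payoff=0.0000 vs cont=0.0000 → 0.0000 [wait]  node(5,4) S=175.4375 payoff=0.0000 vs cont=0.0000 → 0.0000 [wait]  node(5,5) S=241.7153 payoff=0.0000 vs cont=0.0000 → 0.0000 [wait]  ⇒ S*(5)=67.0775
t_4: node(4,0) S=57.1460 payoff=23.4440 vs cont=23.1826 → 23.4440 [stop]  node(4,1) S=78.7350 payoff=1.8550 vs cont=7.5957 → 7.5957 [wait]  node(4,2) S=108.4800 payoff=0.0000 vs cont=0.5174 → 0.5174 [wait]  node(4,3) S=149.4622 payoff=0.0000 vs cont=0.0000 → 0.0000 [wait]  node(4,4) S=205.9270 payoff=0.0000 vs cont=0.0000 → 0.0000 [wait]  ⇒ S*(4)=57.1460
t_3: node(3,0) S=67.0775 payoff=13.5125 vs cont=15.9413 → 15.9413 [wait]  node(3,1) S=92.4185 payoff=0.0000 vs cont=4.2541 → 4.2541 [wait]  node(3,2) S=127.3329 payoff=0.0000 vs cont=0.2733 → 0.2733 [wait]  node(3,3) S=175.4375 payoff=0.0000 vs cont=0.0000 → 0.0000 [wait]  ⇒ S*(3)=-
t_2: node(2,0) S=78.7350 payoff=1.8550 vs cont=10.4129 → 10.4129 [wait]  node(2,1) S=108.4800 payoff=0.0000 vs cont=2.3749 → 2.3749 [wait]  node(2,2) S=149.4622 payoff=0.0000 vs cont=0.1443 → 0.1443 [wait]  ⇒ S*(2)=-
t_1: node(1,0) S=92.4185 payoff=0.0000 vs cont=6.6124 → 6.6124 [wait]  node(1,1) S=127.3329 payoff=0.0000 vs cont=1.3219 → 1.3219 [wait]  ⇒ S*(1)=-
t_0: node(0,0) S=108.4800 payoff=0.0000 vs cont=4.1118 → 4.1118 [wait]  ⇒ S*(0)=-

price = 4.1118
boundary = - - - - 57.1460 67.0775
tree:
4.1118
6.6124 1.3219
10.4129 2.3749 0.1443
15.9413 4.2541 0.2733 0.0000
23.4440 7.5957 0.5174 0.0000 0.0000
31.9050 13.5125 0.9797 0.0000 0.0000 0.0000
39.1133 23.4440 1.8550 0.0000 0.0000 0.0000 0.0000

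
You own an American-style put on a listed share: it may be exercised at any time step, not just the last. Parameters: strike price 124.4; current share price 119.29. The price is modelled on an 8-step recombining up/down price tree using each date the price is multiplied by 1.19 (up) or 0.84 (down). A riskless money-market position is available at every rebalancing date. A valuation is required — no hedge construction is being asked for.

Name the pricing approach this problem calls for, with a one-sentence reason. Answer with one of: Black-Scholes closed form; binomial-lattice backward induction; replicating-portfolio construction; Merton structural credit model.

Key observation: early exercise of the strike-124.4 put must be checked at each of the 8 dates (spot 119.29), which forces a node-by-node comparison of intrinsic and continuation value backward from expiry.

framework: binomial-lattice backward induction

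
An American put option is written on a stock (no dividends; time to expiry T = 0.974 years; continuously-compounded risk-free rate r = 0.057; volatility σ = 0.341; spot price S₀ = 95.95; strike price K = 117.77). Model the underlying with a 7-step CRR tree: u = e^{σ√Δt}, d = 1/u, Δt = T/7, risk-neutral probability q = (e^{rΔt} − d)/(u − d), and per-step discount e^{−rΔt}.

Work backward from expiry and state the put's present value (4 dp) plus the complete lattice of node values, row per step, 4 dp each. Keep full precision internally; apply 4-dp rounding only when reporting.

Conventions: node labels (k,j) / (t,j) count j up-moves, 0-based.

price = 24.8864
tree:
24.8864
33.4442 16.7068
43.3720 24.0281 9.6360
52.2583 33.2804 15.1388 4.2749
60.0831 43.3720 22.9694 7.5326 1.0782
66.9733 52.2583 33.2804 13.0021 2.1713 0.0000
73.0406 60.0831 43.3720 21.8200 4.3725 0.0000 0.0000
78.3832 66.9733 52.2583 33.2804 8.8050 0.0000 0.0000 0.0000

Δt=0.13914, u=1.13564, d=0.88056, q=0.49946, disc=e^(-rΔt)=0.99210
k=7 terminal: V=max(K-S,0) → 78.3832 66.9733 52.2583 33.2804 8.8050 0.0000 0.0000 0.0000
k=6: j=0 S=44.7294 intr=73.0406 cont=72.1102 V=73.0406[EX]; j=1 S=57.6869 intr=60.0831 cont=59.1528 V=60.0831[EX]; j=2 S=74.3980 intr=43.3720 cont=42.4417 V=43.3720[EX]; j=3 S=95.9500 intr=21.8200 cont=20.8896 V=21.8200[EX]; j=4 S=123.7454 intr=0.0000 cont=4.3725 V=4.3725[hold]; j=5 S=159.5926 intr=0.0000 cont=0.0000 V=0.0000[hold]; j=6 S=205.8244 intr=0.0000 cont=0.0000 V=0.0000[hold]
k=5: j=0 S=50.7967 intr=66.9733 cont=66.0430 V=66.9733[EX]; j=1 S=65.5117 intr=52.2583 cont=51.3279 V=52.2583[EX]; j=2 S=84.4896 intr=33.2804 cont=32.3501 V=33.2804[EX]; j=3 S=108.9650 intr=8.8050 cont=13.0021 V=13.0021[hold]; j=4 S=140.5306 intr=0.0000 cont=2.1713 V=2.1713[hold]; j=5 S=181.2403 intr=0.0000 cont=0.0000 V=0.0000[hold]
k=4: j=0 S=57.6869 intr=60.0831 cont=59.1528 V=60.0831[EX]; j=1 S=74.3980 intr=43.3720 cont=42.4417 V=43.3720[EX]; j=2 S=95.9500 intr=21.8200 cont=22.9694 V=22.9694[hold]; j=3 S=123.7454 intr=0.0000 cont=7.5326 V=7.5326[hold]; j=4 S=159.5926 intr=0.0000 cont=1.0782 V=1.0782[hold]
k=3: j=0 S=65.5117 intr=52.2583 cont=51.3279 V=52.2583[EX]; j=1 S=84.4896 intr=33.2804 cont=32.9196 V=33.2804[EX]; j=2 S=108.9650 intr=8.8050 cont=15.1388 V=15.1388[hold]; j=3 S=140.5306 intr=0.0000 cont=4.2749 V=4.2749[hold]
k=2: j=0 S=74.3980 intr=43.3720 cont=42.4417 V=43.3720[EX]; j=1 S=95.9500 intr=21.8200 cont=24.0281 V=24.0281[hold]; j=2 S=123.7454 intr=0.0000 cont=9.6360 V=9.6360[hold]
k=1: j=0 S=84.4896 intr=33.2804 cont=33.4442 V=33.4442[hold]; j=1 S=108.9650 intr=8.8050 cont=16.7068 V=16.7068[hold]
k=0: j=0 S=95.9500 intr=21.8200 cont=24.8864 V=24.8864[hold]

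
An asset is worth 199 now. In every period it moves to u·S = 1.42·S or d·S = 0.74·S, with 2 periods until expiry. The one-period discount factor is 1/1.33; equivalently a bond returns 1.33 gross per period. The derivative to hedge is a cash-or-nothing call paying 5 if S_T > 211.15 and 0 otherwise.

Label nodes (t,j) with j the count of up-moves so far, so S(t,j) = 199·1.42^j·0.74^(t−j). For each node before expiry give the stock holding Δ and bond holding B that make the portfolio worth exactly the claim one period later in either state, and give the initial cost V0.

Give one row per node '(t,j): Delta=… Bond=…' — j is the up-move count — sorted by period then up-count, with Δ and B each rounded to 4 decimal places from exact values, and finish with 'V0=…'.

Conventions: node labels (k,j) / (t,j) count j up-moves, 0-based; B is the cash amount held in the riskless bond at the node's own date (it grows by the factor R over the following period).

(0,0): Delta=0.0241 Bond=-2.6689
(1,0): Delta=0.0000 Bond=0.0000
(1,1): Delta=0.0260 Bond=-4.0911
V0=2.1279

Risk-neutral probability p* = (R−d)/(u−d) = (1.33−0.74)/(1.42−0.74) = 0.8676.
Terminal payoffs: V(2,0)=0.0000, V(2,1)=0.0000, V(2,2)=5.0000
Node (1,0) S=147.2600: V=(p*·0.0000+(1−p*)·0.0000)/1.33=0.0000; Δ=(0.0000−0.0000)/(209.1092−108.9724)=0.0000; B=V−Δ·S=0.0000
Node (1,1) S=282.5800: V=(p*·5.0000+(1−p*)·0.0000)/1.33=3.2618; Δ=(5.0000−0.0000)/(401.2636−209.1092)=0.0260; B=V−Δ·S=-4.0911
Node (0,0) S=199.0000: V=(p*·3.2618+(1−p*)·0.0000)/1.33=2.1279; Δ=(3.2618−0.0000)/(282.5800−147.2600)=0.0241; B=V−Δ·S=-2.6689
As a check, the time-0 holding Δ(0,0)·S0 + B(0,0) comes to 2.1279 — exactly V0.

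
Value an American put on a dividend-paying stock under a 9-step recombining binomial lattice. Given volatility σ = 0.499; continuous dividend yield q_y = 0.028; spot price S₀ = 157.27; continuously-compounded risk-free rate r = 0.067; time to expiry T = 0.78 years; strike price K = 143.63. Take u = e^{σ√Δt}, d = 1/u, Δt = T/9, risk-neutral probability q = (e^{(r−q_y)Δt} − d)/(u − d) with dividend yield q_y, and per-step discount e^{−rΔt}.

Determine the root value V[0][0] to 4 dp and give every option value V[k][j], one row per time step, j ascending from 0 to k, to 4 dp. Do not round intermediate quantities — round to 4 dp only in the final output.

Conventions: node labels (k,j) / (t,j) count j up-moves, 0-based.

Δt=0.08667  u=1.15824  d=0.86338  q=0.47482  discount=0.99421
step 9 (expiry): payoffs max(K−S,0) = 101.7064 87.3886 68.1811 42.4138 7.8464 0.0000 0.0000 0.0000 0.0000 0.0000
k=8: (k=8,j=0): S=48.5576, K−S=95.0724, hold=94.3585 ⇒ V=95.0724 exercise | (k=8,j=1): S=65.1410, K−S=78.4890, hold=77.8153 ⇒ V=78.4890 exercise | (k=8,j=2): S=87.3880, K−S=56.2420, hold=55.6222 ⇒ V=56.2420 exercise | (k=8,j=3): S=117.2327, K−S=26.3973, hold=25.8498 ⇒ V=26.3973 exercise | (k=8,j=4): S=157.2700, K−S=0.0000, hold=4.0969 ⇒ V=4.0969 continue | (k=8,j=5): S=210.9808, K−S=0.0000, hold=0.0000 ⇒ V=0.0000 continue | (k=8,j=6): S=283.0350, K−S=0.0000, hold=0.0000 ⇒ V=0.0000 continue | (k=8,j=7): S=379.6971, K−S=0.0000, hold=0.0000 ⇒ V=0.0000 continue | (k=8,j=8): S=509.3712, K−S=0.0000, hold=0.0000 ⇒ V=0.0000 continue
k=7: (k=7,j=0): S=56.2414, K−S=87.3886, hold=86.6933 ⇒ V=87.3886 exercise | (k=7,j=1): S=75.4489, K−S=68.1811, hold=67.5323 ⇒ V=68.1811 exercise | (k=7,j=2): S=101.2162, K−S=42.4138, hold=41.8275 ⇒ V=42.4138 exercise | (k=7,j=3): S=135.7836, K−S=7.8464, hold=15.7170 ⇒ V=15.7170 continue | (k=7,j=4): S=182.1564, K−S=0.0000, hold=2.1391 ⇒ V=2.1391 continue | (k=7,j=5): S=244.3664, K−S=0.0000, hold=0.0000 ⇒ V=0.0000 continue | (k=7,j=6): S=327.8225, K−S=0.0000, hold=0.0000 ⇒ V=0.0000 continue | (k=7,j=7): S=439.7804, K−S=0.0000, hold=0.0000 ⇒ V=0.0000 continue
k=6: (k=6,j=0): S=65.1410, K−S=78.4890, hold=77.8153 ⇒ V=78.4890 exercise | (k=6,j=1): S=87.3880, K−S=56.2420, hold=55.6222 ⇒ V=56.2420 exercise | (k=6,j=2): S=117.2327, K−S=26.3973, hold=29.5654 ⇒ V=29.5654 continue | (k=6,j=3): S=157.2700, K−S=0.0000, hold=9.2163 ⇒ V=9.2163 continue | (k=6,j=4): S=210.9808, K−S=0.0000, hold=1.1169 ⇒ V=1.1169 continue | (k=6,j=5): S=283.0350, K−S=0.0000, hold=0.0000 ⇒ V=0.0000 continue | (k=6,j=6): S=379.6971, K−S=0.0000, hold=0.0000 ⇒ V=0.0000 continue
k=5: (k=5,j=0): S=75.4489, K−S=68.1811, hold=67.5323 ⇒ V=68.1811 exercise | (k=5,j=1): S=101.2162, K−S=42.4138, hold=43.3230 ⇒ V=43.3230 continue | (k=5,j=2): S=135.7836, K−S=7.8464, hold=19.7879 ⇒ V=19.7879 continue | (k=5,j=3): S=182.1564, K−S=0.0000, hold=5.3394 ⇒ V=5.3394 continue | (k=5,j=4): S=244.3664, K−S=0.0000, hold=0.5832 ⇒ V=0.5832 continue | (k=5,j=5): S=327.8225, K−S=0.0000, hold=0.0000 ⇒ V=0.0000 continue
k=4: (k=4,j=0): S=87.3880, K−S=56.2420, hold=56.0515 ⇒ V=56.2420 exercise | (k=4,j=1): S=117.2327, K−S=26.3973, hold=31.9619 ⇒ V=31.9619 continue | (k=4,j=2): S=157.2700, K−S=0.0000, hold=12.8526 ⇒ V=12.8526 continue | (k=4,j=3): S=210.9808, K−S=0.0000, hold=3.0632 ⇒ V=3.0632 continue | (k=4,j=4): S=283.0350, K−S=0.0000, hold=0.3045 ⇒ V=0.3045 continue
k=3: (k=3,j=0): S=101.2162, K−S=42.4138, hold=44.4544 ⇒ V=44.4544 continue | (k=3,j=1): S=135.7836, K−S=7.8464, hold=22.7558 ⇒ V=22.7558 continue | (k=3,j=2): S=182.1564, K−S=0.0000, hold=8.1569 ⇒ V=8.1569 continue | (k=3,j=3): S=244.3664, K−S=0.0000, hold=1.7432 ⇒ V=1.7432 continue
k=2: (k=2,j=0): S=117.2327, K−S=26.3973, hold=33.9537 ⇒ V=33.9537 continue | (k=2,j=1): S=157.2700, K−S=0.0000, hold=15.7323 ⇒ V=15.7323 continue | (k=2,j=2): S=210.9808, K−S=0.0000, hold=5.0819 ⇒ V=5.0819 continue
k=1: (k=1,j=0): S=135.7836, K−S=7.8464, hold=25.1553 ⇒ V=25.1553 continue | (k=1,j=1): S=182.1564, K−S=0.0000, hold=10.6134 ⇒ V=10.6134 continue
k=0: (k=0,j=0): S=157.2700, K−S=0.0000, hold=18.1448 ⇒ V=18.1448 continue

price = 18.1448
tree:
18.1448
25.1553 10.6134
33.9537 15.7323 5.0819
44.4544 22.7558 8.1569 1.7432
56.2420 31.9619 12.8526 3.0632 0.3045
68.1811 43.3230 19.7879 5.3394 0.5832 0.0000
78.4890 56.2420 29.5654 9.2163 1.1169 0.0000 0.0000
87.3886 68.1811 42.4138 15.7170 2.1391 0.0000 0.0000 0.0000
95.0724 78.4890 56.2420 26.3973 4.0969 0.0000 0.0000 0.0000 0.0000
101.7064 87.3886 68.1811 42.4138 7.8464 0.0000 0.0000 0.0000 0.0000 0.0000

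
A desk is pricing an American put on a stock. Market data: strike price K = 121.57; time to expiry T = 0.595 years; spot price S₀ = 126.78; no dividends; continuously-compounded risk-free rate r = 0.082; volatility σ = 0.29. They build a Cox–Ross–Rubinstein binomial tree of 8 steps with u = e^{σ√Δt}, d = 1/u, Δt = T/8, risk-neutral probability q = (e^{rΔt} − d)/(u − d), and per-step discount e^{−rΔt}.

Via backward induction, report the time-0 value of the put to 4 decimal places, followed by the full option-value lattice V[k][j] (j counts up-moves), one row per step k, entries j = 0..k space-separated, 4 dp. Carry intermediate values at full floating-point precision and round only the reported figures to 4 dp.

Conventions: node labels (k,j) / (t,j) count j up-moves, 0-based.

price = 6.6756
tree:
6.6756
10.2041 3.4824
15.1124 5.7731 1.3994
21.5681 9.3045 2.5667 0.3335
29.1724 14.4800 4.6152 0.6975 0.0000
36.1985 21.5681 8.0781 1.4586 0.0000 0.0000
42.6903 29.1724 13.6033 3.0501 0.0000 0.0000 0.0000
48.6884 36.1985 21.5681 6.3783 0.0000 0.0000 0.0000 0.0000
54.2304 42.6903 29.1724 13.3380 0.0000 0.0000 0.0000 0.0000 0.0000

Δt=0.07437  u=1.08230  d=0.92396  q=0.51887  discount=0.99392
step 8 (expiry): payoffs max(K−S,0) = 54.2304 42.6903 29.1724 13.3380 0.0000 0.0000 0.0000 0.0000 0.0000
k=7: (k=7,j=0): S=72.8816, K−S=48.6884, hold=47.9492 ⇒ V=48.6884 exercise | (k=7,j=1): S=85.3715, K−S=36.1985, hold=35.4593 ⇒ V=36.1985 exercise | (k=7,j=2): S=100.0019, K−S=21.5681, hold=20.8290 ⇒ V=21.5681 exercise | (k=7,j=3): S=117.1395, K−S=4.4305, hold=6.3783 ⇒ V=6.3783 continue | (k=7,j=4): S=137.2140, K−S=0.0000, hold=0.0000 ⇒ V=0.0000 continue | (k=7,j=5): S=160.7287, K−S=0.0000, hold=0.0000 ⇒ V=0.0000 continue | (k=7,j=6): S=188.2732, K−S=0.0000, hold=0.0000 ⇒ V=0.0000 continue | (k=7,j=7): S=220.5381, K−S=0.0000, hold=0.0000 ⇒ V=0.0000 continue
k=6: (k=6,j=0): S=78.8797, K−S=42.6903, hold=41.9511 ⇒ V=42.6903 exercise | (k=6,j=1): S=92.3976, K−S=29.1724, hold=28.4333 ⇒ V=29.1724 exercise | (k=6,j=2): S=108.2320, K−S=13.3380, hold=13.6033 ⇒ V=13.6033 continue | (k=6,j=3): S=126.7800, K−S=0.0000, hold=3.0501 ⇒ V=3.0501 continue | (k=6,j=4): S=148.5066, K−S=0.0000, hold=0.0000 ⇒ V=0.0000 continue | (k=6,j=5): S=173.9566, K−S=0.0000, hold=0.0000 ⇒ V=0.0000 continue | (k=6,j=6): S=203.7680, K−S=0.0000, hold=0.0000 ⇒ V=0.0000 continue
k=5: (k=5,j=0): S=85.3715, K−S=36.1985, hold=35.4593 ⇒ V=36.1985 exercise | (k=5,j=1): S=100.0019, K−S=21.5681, hold=20.9658 ⇒ V=21.5681 exercise | (k=5,j=2): S=117.1395, K−S=4.4305, hold=8.0781 ⇒ V=8.0781 continue | (k=5,j=3): S=137.2140, K−S=0.0000, hold=1.4586 ⇒ V=1.4586 continue | (k=5,j=4): S=160.7287, K−S=0.0000, hold=0.0000 ⇒ V=0.0000 continue | (k=5,j=5): S=188.2732, K−S=0.0000, hold=0.0000 ⇒ V=0.0000 continue
k=4: (k=4,j=0): S=92.3976, K−S=29.1724, hold=28.4333 ⇒ V=29.1724 exercise | (k=4,j=1): S=108.2320, K−S=13.3380, hold=14.4800 ⇒ V=14.4800 continue | (k=4,j=2): S=126.7800, K−S=0.0000, hold=4.6152 ⇒ V=4.6152 continue | (k=4,j=3): S=148.5066, K−S=0.0000, hold=0.6975 ⇒ V=0.6975 continue | (k=4,j=4): S=173.9566, K−S=0.0000, hold=0.0000 ⇒ V=0.0000 continue
k=3: (k=3,j=0): S=100.0019, K−S=21.5681, hold=21.4179 ⇒ V=21.5681 exercise | (k=3,j=1): S=117.1395, K−S=4.4305, hold=9.3045 ⇒ V=9.3045 continue | (k=3,j=2): S=137.2140, K−S=0.0000, hold=2.5667 ⇒ V=2.5667 continue | (k=3,j=3): S=160.7287, K−S=0.0000, hold=0.3335 ⇒ V=0.3335 continue
k=2: (k=2,j=0): S=108.2320, K−S=13.3380, hold=15.1124 ⇒ V=15.1124 continue | (k=2,j=1): S=126.7800, K−S=0.0000, hold=5.7731 ⇒ V=5.7731 continue | (k=2,j=2): S=148.5066, K−S=0.0000, hold=1.3994 ⇒ V=1.3994 continue
k=1: (k=1,j=0): S=117.1395, K−S=4.4305, hold=10.2041 ⇒ V=10.2041 continue | (k=1,j=1): S=137.2140, K−S=0.0000, hold=3.4824 ⇒ V=3.4824 continue
k=0: (k=0,j=0): S=126.7800, K−S=0.0000, hold=6.6756 ⇒ V=6.6756 continue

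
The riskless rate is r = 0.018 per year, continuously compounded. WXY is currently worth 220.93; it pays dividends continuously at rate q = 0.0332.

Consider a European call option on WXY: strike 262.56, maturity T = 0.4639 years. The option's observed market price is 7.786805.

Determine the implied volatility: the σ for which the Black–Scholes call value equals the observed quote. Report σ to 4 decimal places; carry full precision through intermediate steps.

At σ = 0.3587 the Black–Scholes value reproduces the quote:
σ√T = 0.3587·√0.4639 = 0.244311
d₁ = (ln(S/K) + (r−q+σ²/2)T) / (σ√T) = (ln(220.93/262.56) + (0.018−0.0332+0.3587²/2)·0.4639) / 0.244311 = (-0.172634 + 0.022793) / 0.244311 = -0.613320
d₂ = d₁ − σ√T = -0.613320 − 0.244311 = -0.857631
e^{−rT} = 0.991685
e^{−qT} = 0.984717
N(d₁) = 0.269832,  N(d₂) = 0.195548
V = S·e^{−qT}·N(d₁) − K·e^{−rT}·N(d₂) = 58.702964 − 50.916159 = 7.786805 (the observed quote) — the price is monotone increasing in volatility, hence this σ is the only solution

sigma = 0.3587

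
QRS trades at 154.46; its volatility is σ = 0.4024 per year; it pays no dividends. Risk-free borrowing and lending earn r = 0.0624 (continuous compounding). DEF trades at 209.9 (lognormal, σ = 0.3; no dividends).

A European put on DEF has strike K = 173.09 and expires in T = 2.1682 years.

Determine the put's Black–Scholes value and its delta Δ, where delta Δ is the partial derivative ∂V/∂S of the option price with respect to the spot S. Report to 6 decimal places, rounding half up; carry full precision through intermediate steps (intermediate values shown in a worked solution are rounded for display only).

price = 10.305772
Δ = -0.167612

σ√T = 0.3·√2.1682 = 0.441744
d₁ = (ln(S/K) + (r+σ²/2)T) / (σ√T) = (ln(209.9/173.09) + (0.0624+0.3²/2)·2.1682) / 0.441744 = (0.192820 + 0.232865) / 0.441744 = 0.963644
d₂ = d₁ − σ√T = 0.963644 − 0.441744 = 0.521900
e^{−rT} = 0.873458
N(−d₁) = 0.167612,  N(−d₂) = 0.300870
Put price V = K·e^{−rT}·N(−d₂) − S·N(−d₁) = 45.487577 − 35.181805 = 10.305772
Δ = −N(−d₁) = -0.167612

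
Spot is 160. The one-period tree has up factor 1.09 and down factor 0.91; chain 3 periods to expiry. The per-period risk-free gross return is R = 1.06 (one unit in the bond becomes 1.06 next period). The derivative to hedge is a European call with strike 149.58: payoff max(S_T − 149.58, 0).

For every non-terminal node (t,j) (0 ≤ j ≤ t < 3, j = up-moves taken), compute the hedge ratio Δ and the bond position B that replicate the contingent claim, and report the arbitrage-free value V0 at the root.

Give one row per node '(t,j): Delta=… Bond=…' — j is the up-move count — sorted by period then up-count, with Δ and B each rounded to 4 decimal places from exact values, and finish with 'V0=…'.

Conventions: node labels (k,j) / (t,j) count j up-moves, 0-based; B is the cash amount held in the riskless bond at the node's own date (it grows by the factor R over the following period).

Under the risk-neutral measure, an up-move has probability p* = (R−d)/(u−d) = 0.8333 and values discount at R = 1.06.
Expiry values: V(3,0)=0.0000, V(3,1)=0.0000, V(3,2)=23.4074, V(3,3)=57.6246
  t=2,j=0: stock 132.4960 → up 144.4206 (V=0.0000), down 120.5714 (V=0.0000). Price 0.0000; hedge Δ=0.0000, bond B=0.0000.
  t=2,j=1: stock 158.7040 → up 172.9874 (V=23.4074), down 144.4206 (V=0.0000). Price 18.4020; hedge Δ=0.8194, bond B=-111.6389.
  t=2,j=2: stock 190.0960 → up 207.2046 (V=57.6246), down 172.9874 (V=23.4074). Price 48.9828; hedge Δ=1.0000, bond B=-141.1132.
  t=1,j=0: stock 145.6000 → up 158.7040 (V=18.4020), down 132.4960 (V=0.0000). Price 14.4670; hedge Δ=0.7022, bond B=-87.7664.
  t=1,j=1: stock 174.4000 → up 190.0960 (V=48.9828), down 158.7040 (V=18.4020). Price 41.4019; hedge Δ=0.9742, bond B=-128.4913.
  t=0,j=0: stock 160.0000 → up 174.4000 (V=41.4019), down 145.6000 (V=14.4670). Price 34.8233; hedge Δ=0.9352, bond B=-114.8150.
Sanity check at the root: Δ(0,0)·S0 + B(0,0) reproduces V0 = 34.8233.

(0,0): Delta=0.9352 Bond=-114.8150
(1,0): Delta=0.7022 Bond=-87.7664
(1,1): Delta=0.9742 Bond=-128.4913
(2,0): Delta=0.0000 Bond=0.0000
(2,1): Delta=0.8194 Bond=-111.6389
(2,2): Delta=1.0000 Bond=-141.1132
V0=34.8233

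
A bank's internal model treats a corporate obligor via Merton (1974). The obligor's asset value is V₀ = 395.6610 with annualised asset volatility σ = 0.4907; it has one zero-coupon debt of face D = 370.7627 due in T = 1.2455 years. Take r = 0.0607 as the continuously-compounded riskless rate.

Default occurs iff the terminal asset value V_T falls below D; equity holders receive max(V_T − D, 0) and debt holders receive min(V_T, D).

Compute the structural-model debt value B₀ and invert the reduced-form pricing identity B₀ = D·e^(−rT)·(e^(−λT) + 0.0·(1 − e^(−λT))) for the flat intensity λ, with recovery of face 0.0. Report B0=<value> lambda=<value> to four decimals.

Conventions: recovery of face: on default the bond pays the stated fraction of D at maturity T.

B0=287.3942 lambda=0.1438

Equity is a call on the firm's assets struck at D = 370.7627:
d₁ = [ln(V₀/D) + (r + σ²/2)T] / (σ√T)
   = [ln(395.6610/370.7627) + (0.0607 + 0.5·0.4907²)·1.2455] / (0.4907·√1.2455)
   = [0.064996 + 0.225552] / 0.547631 = 0.530553
d₂ = d₁ − σ√T = 0.530553 − 0.547631 = -0.017078
N(d₁) = 0.702136,  N(d₂) = 0.493187,  e^(−rT) = 0.927185
E₀ = V₀·N(d₁) − D·e^(−rT)·N(d₂)
   = 395.6610·0.702136 − 370.7627·0.927185·0.493187 = 108.266849
B₀ = V₀ − E₀ = 395.6610 − 108.266849 = 287.394151
e^(−λT) = (B₀·e^(rT)/D − 0)/(1 − 0) = (287.3942·1.078533/370.7627 − 0)/1 = 0.83601762
λ = −ln(0.83601762)/1.2455 = 0.143802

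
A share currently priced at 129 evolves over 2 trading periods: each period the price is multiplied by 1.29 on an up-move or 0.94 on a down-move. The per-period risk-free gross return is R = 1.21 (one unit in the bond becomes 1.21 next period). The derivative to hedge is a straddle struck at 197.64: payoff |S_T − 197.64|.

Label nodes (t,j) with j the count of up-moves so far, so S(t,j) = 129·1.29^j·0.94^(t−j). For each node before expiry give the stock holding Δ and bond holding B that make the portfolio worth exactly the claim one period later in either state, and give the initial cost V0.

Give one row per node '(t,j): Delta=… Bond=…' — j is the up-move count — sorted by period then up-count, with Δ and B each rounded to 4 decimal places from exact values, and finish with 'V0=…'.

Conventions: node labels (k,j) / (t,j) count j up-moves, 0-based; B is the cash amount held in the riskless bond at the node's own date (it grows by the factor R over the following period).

(0,0): Delta=-0.5191 Bond=86.7958
(1,0): Delta=-1.0000 Bond=163.3388
(1,1): Delta=-0.4153 Bond=87.7442
V0=19.8340

Risk-neutral probability p* = (R−d)/(u−d) = (1.21−0.94)/(1.29−0.94) = 0.7714.
Expiry values: V(2,0)=83.6556, V(2,1)=41.2146, V(2,2)=17.0289
  t=1,j=0: stock 121.2600 → up 156.4254 (V=41.2146), down 113.9844 (V=83.6556). Price 42.0788; hedge Δ=-1.0000, bond B=163.3388.
  t=1,j=1: stock 166.4100 → up 214.6689 (V=17.0289), down 156.4254 (V=41.2146). Price 18.6422; hedge Δ=-0.4153, bond B=87.7442.
  t=0,j=0: stock 129.0000 → up 166.4100 (V=18.6422), down 121.2600 (V=42.0788). Price 19.8340; hedge Δ=-0.5191, bond B=86.7958.
Sanity check at the root: Δ(0,0)·S0 + B(0,0) reproduces V0 = 19.8340.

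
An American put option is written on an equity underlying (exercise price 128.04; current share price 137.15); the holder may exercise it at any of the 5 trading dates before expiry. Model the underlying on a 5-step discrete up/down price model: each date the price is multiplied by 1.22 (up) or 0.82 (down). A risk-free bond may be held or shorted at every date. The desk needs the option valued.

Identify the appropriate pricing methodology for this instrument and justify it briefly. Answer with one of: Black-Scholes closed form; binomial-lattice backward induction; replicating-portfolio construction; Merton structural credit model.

Key observation: early exercise of the strike-128.04 put must be checked at each of the 5 dates (spot 137.15), which forces a node-by-node comparison of intrinsic and continuation value backward from expiry.

framework: binomial-lattice backward induction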